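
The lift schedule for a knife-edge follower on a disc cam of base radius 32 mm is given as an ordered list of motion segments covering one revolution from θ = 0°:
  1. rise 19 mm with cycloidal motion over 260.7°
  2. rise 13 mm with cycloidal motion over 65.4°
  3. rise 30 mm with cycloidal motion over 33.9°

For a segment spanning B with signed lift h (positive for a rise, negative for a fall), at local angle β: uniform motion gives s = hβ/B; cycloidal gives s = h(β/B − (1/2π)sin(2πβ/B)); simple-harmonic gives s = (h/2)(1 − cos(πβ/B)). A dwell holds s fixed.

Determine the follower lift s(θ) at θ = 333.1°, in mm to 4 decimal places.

seg 1 [0°–260.7°] cycloidal, h=19: full span → s += 19 → s = 19.0000
seg 2 [260.7°–326.1°] cycloidal, h=13: full span → s += 13 → s = 32.0000
seg 3 [326.1°–360°] cycloidal, h=30: θ=333.1° here. β=7, B=33.9. 30·(0.2065 − sin(2π·0.2065)/(2π)) = 1.5974 → s = 33.5974

33.5974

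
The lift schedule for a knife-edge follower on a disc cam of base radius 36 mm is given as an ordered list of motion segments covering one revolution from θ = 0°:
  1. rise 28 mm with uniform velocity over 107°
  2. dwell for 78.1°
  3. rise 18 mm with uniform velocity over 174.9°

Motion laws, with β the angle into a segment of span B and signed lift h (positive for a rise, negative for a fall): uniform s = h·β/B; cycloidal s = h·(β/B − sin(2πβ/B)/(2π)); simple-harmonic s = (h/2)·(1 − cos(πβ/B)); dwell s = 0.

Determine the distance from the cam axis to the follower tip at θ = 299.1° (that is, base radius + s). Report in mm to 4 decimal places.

seg 1 [0°–107°] uniform, h=28: full span → s += 28 → s = 28.0000
seg 2 [107°–185.1°] dwell: s stays 28.0000
seg 3 [185.1°–360°] uniform, h=18: θ=299.1° here. β=114, B=174.9. 18·114/174.9 = 11.7324 → s = 39.7324
radial distance = base radius + s = 36 + 39.7324 = 75.7324

75.7324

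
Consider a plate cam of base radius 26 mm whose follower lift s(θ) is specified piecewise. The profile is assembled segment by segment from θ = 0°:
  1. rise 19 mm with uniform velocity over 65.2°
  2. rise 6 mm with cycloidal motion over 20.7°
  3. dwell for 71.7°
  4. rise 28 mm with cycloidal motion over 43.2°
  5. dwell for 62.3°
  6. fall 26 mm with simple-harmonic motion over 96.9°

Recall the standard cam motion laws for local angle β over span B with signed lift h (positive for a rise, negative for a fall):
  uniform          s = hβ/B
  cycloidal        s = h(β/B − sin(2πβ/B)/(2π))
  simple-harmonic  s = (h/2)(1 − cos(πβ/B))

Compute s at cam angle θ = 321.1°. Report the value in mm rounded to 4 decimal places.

seg 1 [0°–65.2°] uniform, h=19: full span → s += 19 → s = 19.0000
seg 2 [65.2°–85.9°] cycloidal, h=6: full span → s += 6 → s = 25.0000
seg 3 [85.9°–157.6°] dwell: s stays 25.0000
seg 4 [157.6°–200.8°] cycloidal, h=28: full span → s += 28 → s = 53.0000
seg 5 [200.8°–263.1°] dwell: s stays 53.0000
seg 6 [263.1°–360°] simple-harmonic, h=-26: θ=321.1° here. β=58, B=96.9. -26/2·(1 − cos(π·0.5986)) = -16.9611 → s = 36.0389

36.0389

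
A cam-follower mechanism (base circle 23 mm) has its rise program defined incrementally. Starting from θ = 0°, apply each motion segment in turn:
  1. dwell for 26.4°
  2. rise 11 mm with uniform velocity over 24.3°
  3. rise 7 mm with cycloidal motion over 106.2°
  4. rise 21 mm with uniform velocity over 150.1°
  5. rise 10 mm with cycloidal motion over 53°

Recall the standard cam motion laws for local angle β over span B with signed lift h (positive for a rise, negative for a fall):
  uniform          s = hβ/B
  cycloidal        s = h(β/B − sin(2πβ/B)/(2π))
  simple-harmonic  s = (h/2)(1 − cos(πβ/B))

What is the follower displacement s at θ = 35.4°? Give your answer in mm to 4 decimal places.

seg 1 [0°–26.4°] dwell: s stays 0.0000
seg 2 [26.4°–50.7°] uniform, h=11: θ=35.4° here. β=9, B=24.3. 11·9/24.3 = 4.0741 → s = 4.0741

4.0741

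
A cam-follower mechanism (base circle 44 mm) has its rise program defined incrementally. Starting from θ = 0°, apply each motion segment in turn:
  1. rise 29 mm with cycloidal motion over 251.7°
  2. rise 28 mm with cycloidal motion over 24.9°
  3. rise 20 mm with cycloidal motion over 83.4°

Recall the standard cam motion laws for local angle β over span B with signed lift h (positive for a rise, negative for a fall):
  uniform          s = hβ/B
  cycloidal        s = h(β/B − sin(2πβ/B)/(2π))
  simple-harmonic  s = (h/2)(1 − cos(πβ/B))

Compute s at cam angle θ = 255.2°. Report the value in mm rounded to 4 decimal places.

seg 1 [0°–251.7°] cycloidal, h=29: full span → s += 29 → s = 29.0000
seg 2 [251.7°–276.6°] cycloidal, h=28: θ=255.2° here. β=3.5, B=24.9. 28·(0.1406 − sin(2π·0.1406)/(2π)) = 0.4921 → s = 29.4921

29.4921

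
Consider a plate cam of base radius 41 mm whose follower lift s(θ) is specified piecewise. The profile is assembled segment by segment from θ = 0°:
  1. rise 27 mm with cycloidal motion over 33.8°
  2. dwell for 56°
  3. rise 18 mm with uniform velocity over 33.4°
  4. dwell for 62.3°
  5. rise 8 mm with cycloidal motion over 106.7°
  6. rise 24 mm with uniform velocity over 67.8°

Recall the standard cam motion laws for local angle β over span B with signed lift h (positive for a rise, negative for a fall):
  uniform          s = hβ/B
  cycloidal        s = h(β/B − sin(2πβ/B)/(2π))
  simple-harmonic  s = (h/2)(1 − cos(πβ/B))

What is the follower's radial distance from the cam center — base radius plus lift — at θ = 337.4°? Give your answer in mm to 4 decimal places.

seg 1 [0°–33.8°] cycloidal, h=27: full span → s += 27 → s = 27.0000
seg 2 [33.8°–89.8°] dwell: s stays 27.0000
seg 3 [89.8°–123.2°] uniform, h=18: full span → s += 18 → s = 45.0000
seg 4 [123.2°–185.5°] dwell: s stays 45.0000
seg 5 [185.5°–292.2°] cycloidal, h=8: full span → s += 8 → s = 53.0000
seg 6 [292.2°–360°] uniform, h=24: θ=337.4° here. β=45.2, B=67.8. 24·45.2/67.8 = 16.0000 → s = 69.0000
radial distance = base radius + s = 41 + 69.0000 = 110.0000

110.0000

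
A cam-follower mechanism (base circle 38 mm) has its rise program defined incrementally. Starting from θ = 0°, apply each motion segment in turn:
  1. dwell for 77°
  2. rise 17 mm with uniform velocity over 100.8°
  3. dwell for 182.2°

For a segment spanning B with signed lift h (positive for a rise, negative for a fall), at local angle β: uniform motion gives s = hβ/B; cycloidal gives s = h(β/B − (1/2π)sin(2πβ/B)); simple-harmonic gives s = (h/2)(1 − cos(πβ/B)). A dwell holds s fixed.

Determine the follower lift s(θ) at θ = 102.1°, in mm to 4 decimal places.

seg 1 [0°–77°] dwell: s stays 0.0000
seg 2 [77°–177.8°] uniform, h=17: θ=102.1° here. β=25.1, B=100.8. 17·25.1/100.8 = 4.2331 → s = 4.2331

4.2331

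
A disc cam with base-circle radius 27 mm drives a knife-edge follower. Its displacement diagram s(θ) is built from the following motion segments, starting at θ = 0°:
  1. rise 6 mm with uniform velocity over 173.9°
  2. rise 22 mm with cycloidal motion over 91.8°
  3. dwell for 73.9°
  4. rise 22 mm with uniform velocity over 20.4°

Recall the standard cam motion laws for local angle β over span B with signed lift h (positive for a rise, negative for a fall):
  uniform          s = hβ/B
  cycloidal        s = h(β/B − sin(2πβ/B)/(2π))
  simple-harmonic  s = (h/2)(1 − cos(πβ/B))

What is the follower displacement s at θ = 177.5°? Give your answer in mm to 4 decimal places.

seg 1 [0°–173.9°] uniform, h=6: full span → s += 6 → s = 6.0000
seg 2 [173.9°–265.7°] cycloidal, h=22: θ=177.5° here. β=3.6, B=91.8. 22·(0.0392 − sin(2π·0.0392)/(2π)) = 0.0087 → s = 6.0087

6.0087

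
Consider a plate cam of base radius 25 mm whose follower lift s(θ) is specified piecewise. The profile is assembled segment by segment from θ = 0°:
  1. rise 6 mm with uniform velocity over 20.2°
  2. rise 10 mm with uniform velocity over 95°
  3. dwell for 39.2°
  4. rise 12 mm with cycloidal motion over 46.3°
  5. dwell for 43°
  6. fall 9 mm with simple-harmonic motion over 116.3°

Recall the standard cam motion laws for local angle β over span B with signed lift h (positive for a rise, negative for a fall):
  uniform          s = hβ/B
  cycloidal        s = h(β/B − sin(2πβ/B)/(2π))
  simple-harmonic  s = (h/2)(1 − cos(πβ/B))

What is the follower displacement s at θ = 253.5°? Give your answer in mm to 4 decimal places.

seg 1 [0°–20.2°] uniform, h=6: full span → s += 6 → s = 6.0000
seg 2 [20.2°–115.2°] uniform, h=10: full span → s += 10 → s = 16.0000
seg 3 [115.2°–154.4°] dwell: s stays 16.0000
seg 4 [154.4°–200.7°] cycloidal, h=12: full span → s += 12 → s = 28.0000
seg 5 [200.7°–243.7°] dwell: s stays 28.0000
seg 6 [243.7°–360°] simple-harmonic, h=-9: θ=253.5° here. β=9.8, B=116.3. -9/2·(1 − cos(π·0.0843)) = -0.1568 → s = 27.8432

27.8432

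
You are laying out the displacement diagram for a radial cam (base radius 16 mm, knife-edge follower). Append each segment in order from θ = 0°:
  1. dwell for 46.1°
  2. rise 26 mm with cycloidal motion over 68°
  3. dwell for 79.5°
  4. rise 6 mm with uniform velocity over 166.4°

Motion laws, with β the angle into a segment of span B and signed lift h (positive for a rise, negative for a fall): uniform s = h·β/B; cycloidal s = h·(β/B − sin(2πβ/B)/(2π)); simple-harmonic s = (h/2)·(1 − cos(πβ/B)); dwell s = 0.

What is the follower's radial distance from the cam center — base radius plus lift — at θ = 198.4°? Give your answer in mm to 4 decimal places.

seg 1 [0°–46.1°] dwell: s stays 0.0000
seg 2 [46.1°–114.1°] cycloidal, h=26: full span → s += 26 → s = 26.0000
seg 3 [114.1°–193.6°] dwell: s stays 26.0000
seg 4 [193.6°–360°] uniform, h=6: θ=198.4° here. β=4.8, B=166.4. 6·4.8/166.4 = 0.1731 → s = 26.1731
radial distance = base radius + s = 16 + 26.1731 = 42.1731

42.1731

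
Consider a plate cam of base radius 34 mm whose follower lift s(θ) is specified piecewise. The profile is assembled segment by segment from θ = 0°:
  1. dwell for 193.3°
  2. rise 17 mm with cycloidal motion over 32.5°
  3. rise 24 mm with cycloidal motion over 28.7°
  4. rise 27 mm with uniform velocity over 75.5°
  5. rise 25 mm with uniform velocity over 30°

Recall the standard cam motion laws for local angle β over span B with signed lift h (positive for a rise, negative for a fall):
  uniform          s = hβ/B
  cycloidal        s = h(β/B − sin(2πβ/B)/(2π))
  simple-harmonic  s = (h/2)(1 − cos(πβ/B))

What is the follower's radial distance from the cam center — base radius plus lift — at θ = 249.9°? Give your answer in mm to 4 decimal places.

seg 1 [0°–193.3°] dwell: s stays 0.0000
seg 2 [193.3°–225.8°] cycloidal, h=17: full span → s += 17 → s = 17.0000
seg 3 [225.8°–254.5°] cycloidal, h=24: θ=249.9° here. β=24.1, B=28.7. 24·(0.8397 − sin(2π·0.8397)/(2π)) = 23.3820 → s = 40.3820
radial distance = base radius + s = 34 + 40.3820 = 74.3820

74.3820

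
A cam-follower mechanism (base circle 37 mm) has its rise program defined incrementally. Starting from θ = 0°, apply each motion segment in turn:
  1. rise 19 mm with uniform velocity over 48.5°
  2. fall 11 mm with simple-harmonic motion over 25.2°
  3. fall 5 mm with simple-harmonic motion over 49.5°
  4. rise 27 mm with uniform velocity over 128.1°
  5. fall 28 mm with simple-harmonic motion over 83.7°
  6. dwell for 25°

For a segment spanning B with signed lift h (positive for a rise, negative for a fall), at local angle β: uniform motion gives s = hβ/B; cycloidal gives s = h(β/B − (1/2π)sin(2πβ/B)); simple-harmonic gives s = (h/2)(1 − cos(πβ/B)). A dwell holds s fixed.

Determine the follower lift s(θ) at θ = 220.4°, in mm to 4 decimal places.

seg 1 [0°–48.5°] uniform, h=19: full span → s += 19 → s = 19.0000
seg 2 [48.5°–73.7°] simple-harmonic, h=-11: full span → s += -11 → s = 8.0000
seg 3 [73.7°–123.2°] simple-harmonic, h=-5: full span → s += -5 → s = 3.0000
seg 4 [123.2°–251.3°] uniform, h=27: θ=220.4° here. β=97.2, B=128.1. 27·97.2/128.1 = 20.4871 → s = 23.4871

23.4871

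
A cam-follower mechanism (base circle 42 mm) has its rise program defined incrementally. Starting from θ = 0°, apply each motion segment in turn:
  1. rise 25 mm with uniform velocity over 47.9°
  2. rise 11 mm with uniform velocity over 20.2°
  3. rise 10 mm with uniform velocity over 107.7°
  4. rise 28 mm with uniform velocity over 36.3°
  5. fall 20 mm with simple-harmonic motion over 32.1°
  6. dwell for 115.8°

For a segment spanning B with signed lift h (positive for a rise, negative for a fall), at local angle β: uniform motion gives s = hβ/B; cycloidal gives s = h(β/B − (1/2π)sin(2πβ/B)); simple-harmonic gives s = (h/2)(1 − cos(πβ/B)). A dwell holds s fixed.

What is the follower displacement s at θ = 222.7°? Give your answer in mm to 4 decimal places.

seg 1 [0°–47.9°] uniform, h=25: full span → s += 25 → s = 25.0000
seg 2 [47.9°–68.1°] uniform, h=11: full span → s += 11 → s = 36.0000
seg 3 [68.1°–175.8°] uniform, h=10: full span → s += 10 → s = 46.0000
seg 4 [175.8°–212.1°] uniform, h=28: full span → s += 28 → s = 74.0000
seg 5 [212.1°–244.2°] simple-harmonic, h=-20: θ=222.7° here. β=10.6, B=32.1. -20/2·(1 − cos(π·0.3302)) = -4.9155 → s = 69.0845

69.0845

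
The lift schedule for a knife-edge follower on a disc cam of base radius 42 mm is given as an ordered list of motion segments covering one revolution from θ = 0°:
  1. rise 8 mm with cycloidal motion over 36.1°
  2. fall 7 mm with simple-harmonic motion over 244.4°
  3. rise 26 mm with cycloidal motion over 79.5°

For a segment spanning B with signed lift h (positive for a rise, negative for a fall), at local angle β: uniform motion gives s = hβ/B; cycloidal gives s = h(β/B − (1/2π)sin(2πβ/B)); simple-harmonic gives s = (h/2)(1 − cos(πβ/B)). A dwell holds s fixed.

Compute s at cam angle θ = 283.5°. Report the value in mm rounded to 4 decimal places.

seg 1 [0°–36.1°] cycloidal, h=8: full span → s += 8 → s = 8.0000
seg 2 [36.1°–280.5°] simple-harmonic, h=-7: full span → s += -7 → s = 1.0000
seg 3 [280.5°–360°] cycloidal, h=26: θ=283.5° here. β=3, B=79.5. 26·(0.0377 − sin(2π·0.0377)/(2π)) = 0.0092 → s = 1.0092

1.0092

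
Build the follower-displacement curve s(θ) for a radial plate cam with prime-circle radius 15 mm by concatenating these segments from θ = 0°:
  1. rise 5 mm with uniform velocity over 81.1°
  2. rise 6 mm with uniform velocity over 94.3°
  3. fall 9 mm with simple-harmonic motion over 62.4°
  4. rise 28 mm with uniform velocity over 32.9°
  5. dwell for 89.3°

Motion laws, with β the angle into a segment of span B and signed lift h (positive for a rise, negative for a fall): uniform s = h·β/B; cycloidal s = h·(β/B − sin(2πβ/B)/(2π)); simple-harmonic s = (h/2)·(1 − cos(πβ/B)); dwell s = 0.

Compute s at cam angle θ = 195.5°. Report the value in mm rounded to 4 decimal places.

seg 1 [0°–81.1°] uniform, h=5: full span → s += 5 → s = 5.0000
seg 2 [81.1°–175.4°] uniform, h=6: full span → s += 6 → s = 11.0000
seg 3 [175.4°–237.8°] simple-harmonic, h=-9: θ=195.5° here. β=20.1, B=62.4. -9/2·(1 − cos(π·0.3221)) = -2.1141 → s = 8.8859

8.8859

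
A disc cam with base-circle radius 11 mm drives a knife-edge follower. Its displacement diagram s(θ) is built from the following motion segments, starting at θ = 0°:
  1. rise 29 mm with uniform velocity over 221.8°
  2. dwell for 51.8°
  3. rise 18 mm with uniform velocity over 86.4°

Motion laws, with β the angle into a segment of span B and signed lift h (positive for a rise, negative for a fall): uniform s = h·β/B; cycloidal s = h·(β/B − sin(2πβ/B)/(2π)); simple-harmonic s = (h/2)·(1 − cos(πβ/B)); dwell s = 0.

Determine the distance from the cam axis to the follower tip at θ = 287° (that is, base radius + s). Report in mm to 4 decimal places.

seg 1 [0°–221.8°] uniform, h=29: full span → s += 29 → s = 29.0000
seg 2 [221.8°–273.6°] dwell: s stays 29.0000
seg 3 [273.6°–360°] uniform, h=18: θ=287° here. β=13.4, B=86.4. 18·13.4/86.4 = 2.7917 → s = 31.7917
radial distance = base radius + s = 11 + 31.7917 = 42.7917

42.7917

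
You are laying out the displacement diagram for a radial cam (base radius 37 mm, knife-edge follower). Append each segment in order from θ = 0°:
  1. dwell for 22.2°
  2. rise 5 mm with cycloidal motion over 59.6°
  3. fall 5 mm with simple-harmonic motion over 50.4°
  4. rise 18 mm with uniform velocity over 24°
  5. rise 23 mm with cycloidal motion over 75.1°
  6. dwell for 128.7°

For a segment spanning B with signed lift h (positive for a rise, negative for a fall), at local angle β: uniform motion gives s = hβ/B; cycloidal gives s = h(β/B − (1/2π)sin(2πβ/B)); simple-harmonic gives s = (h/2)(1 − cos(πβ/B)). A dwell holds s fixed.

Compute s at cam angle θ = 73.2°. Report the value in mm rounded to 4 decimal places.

seg 1 [0°–22.2°] dwell: s stays 0.0000
seg 2 [22.2°–81.8°] cycloidal, h=5: θ=73.2° here. β=51, B=59.6. 5·(0.8557 − sin(2π·0.8557)/(2π)) = 4.9051 → s = 4.9051

4.9051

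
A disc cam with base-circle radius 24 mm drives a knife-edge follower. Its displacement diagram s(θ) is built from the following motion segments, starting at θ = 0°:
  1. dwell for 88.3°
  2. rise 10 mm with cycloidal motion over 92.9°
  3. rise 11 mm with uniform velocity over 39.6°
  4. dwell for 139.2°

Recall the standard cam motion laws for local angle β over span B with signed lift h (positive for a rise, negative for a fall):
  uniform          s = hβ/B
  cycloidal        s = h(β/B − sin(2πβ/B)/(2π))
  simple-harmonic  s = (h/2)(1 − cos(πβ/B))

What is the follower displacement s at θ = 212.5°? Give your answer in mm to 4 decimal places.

seg 1 [0°–88.3°] dwell: s stays 0.0000
seg 2 [88.3°–181.2°] cycloidal, h=10: full span → s += 10 → s = 10.0000
seg 3 [181.2°–220.8°] uniform, h=11: θ=212.5° here. β=31.3, B=39.6. 11·31.3/39.6 = 8.6944 → s = 18.6944

18.6944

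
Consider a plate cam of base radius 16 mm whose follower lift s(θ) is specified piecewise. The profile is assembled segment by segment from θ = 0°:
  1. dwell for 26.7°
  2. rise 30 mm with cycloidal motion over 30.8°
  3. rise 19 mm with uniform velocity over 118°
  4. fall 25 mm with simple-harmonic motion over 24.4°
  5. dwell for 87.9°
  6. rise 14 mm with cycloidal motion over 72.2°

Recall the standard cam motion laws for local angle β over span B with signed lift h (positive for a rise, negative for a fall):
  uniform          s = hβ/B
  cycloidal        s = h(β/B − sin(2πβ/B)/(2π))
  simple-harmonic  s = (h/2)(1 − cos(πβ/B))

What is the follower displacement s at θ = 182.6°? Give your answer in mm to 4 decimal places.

seg 1 [0°–26.7°] dwell: s stays 0.0000
seg 2 [26.7°–57.5°] cycloidal, h=30: full span → s += 30 → s = 30.0000
seg 3 [57.5°–175.5°] uniform, h=19: full span → s += 19 → s = 49.0000
seg 4 [175.5°–199.9°] simple-harmonic, h=-25: θ=182.6° here. β=7.1, B=24.4. -25/2·(1 − cos(π·0.2910)) = -4.8692 → s = 44.1308

44.1308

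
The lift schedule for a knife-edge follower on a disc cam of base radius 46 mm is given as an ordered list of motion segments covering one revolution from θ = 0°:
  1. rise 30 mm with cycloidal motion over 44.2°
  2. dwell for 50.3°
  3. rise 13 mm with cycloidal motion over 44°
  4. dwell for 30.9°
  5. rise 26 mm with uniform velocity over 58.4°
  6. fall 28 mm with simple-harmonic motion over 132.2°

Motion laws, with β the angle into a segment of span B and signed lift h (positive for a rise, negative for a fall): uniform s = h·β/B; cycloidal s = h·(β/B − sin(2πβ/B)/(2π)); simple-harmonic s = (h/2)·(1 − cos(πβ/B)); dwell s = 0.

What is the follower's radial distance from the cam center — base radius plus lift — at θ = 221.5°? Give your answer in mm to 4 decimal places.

seg 1 [0°–44.2°] cycloidal, h=30: full span → s += 30 → s = 30.0000
seg 2 [44.2°–94.5°] dwell: s stays 30.0000
seg 3 [94.5°–138.5°] cycloidal, h=13: full span → s += 13 → s = 43.0000
seg 4 [138.5°–169.4°] dwell: s stays 43.0000
seg 5 [169.4°–227.8°] uniform, h=26: θ=221.5° here. β=52.1, B=58.4. 26·52.1/58.4 = 23.1952 → s = 66.1952
radial distance = base radius + s = 46 + 66.1952 = 112.1952

112.1952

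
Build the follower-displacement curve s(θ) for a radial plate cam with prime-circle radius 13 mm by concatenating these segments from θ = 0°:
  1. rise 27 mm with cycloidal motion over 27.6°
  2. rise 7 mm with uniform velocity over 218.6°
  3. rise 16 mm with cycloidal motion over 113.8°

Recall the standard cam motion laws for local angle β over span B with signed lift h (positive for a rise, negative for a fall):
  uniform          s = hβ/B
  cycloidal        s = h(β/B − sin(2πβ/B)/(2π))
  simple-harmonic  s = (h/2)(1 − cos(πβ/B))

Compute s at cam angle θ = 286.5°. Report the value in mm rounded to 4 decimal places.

seg 1 [0°–27.6°] cycloidal, h=27: full span → s += 27 → s = 27.0000
seg 2 [27.6°–246.2°] uniform, h=7: full span → s += 7 → s = 34.0000
seg 3 [246.2°–360°] cycloidal, h=16: θ=286.5° here. β=40.3, B=113.8. 16·(0.3541 − sin(2π·0.3541)/(2π)) = 3.6455 → s = 37.6455

37.6455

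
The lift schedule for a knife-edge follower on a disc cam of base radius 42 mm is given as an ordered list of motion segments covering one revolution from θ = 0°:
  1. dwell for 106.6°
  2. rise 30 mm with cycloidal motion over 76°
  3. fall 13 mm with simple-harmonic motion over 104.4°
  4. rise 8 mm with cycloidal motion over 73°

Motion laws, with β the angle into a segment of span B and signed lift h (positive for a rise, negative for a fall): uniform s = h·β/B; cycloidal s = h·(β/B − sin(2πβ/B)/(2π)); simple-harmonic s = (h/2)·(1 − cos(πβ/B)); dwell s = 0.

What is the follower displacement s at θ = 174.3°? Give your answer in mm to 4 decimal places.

seg 1 [0°–106.6°] dwell: s stays 0.0000
seg 2 [106.6°–182.6°] cycloidal, h=30: θ=174.3° here. β=67.7, B=76. 30·(0.8908 − sin(2π·0.8908)/(2π)) = 29.7489 → s = 29.7489

29.7489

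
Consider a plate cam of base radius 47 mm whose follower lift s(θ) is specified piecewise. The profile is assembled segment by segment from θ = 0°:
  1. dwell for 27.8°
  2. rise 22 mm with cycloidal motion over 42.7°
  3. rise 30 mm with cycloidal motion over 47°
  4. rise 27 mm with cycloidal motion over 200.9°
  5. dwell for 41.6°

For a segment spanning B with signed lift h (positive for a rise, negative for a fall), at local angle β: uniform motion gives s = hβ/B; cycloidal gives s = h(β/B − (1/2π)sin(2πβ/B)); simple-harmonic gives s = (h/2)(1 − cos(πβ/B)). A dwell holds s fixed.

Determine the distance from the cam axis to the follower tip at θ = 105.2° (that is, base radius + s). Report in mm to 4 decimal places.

seg 1 [0°–27.8°] dwell: s stays 0.0000
seg 2 [27.8°–70.5°] cycloidal, h=22: full span → s += 22 → s = 22.0000
seg 3 [70.5°–117.5°] cycloidal, h=30: θ=105.2° here. β=34.7, B=47. 30·(0.7383 − sin(2π·0.7383)/(2π)) = 26.9107 → s = 48.9107
radial distance = base radius + s = 47 + 48.9107 = 95.9107

95.9107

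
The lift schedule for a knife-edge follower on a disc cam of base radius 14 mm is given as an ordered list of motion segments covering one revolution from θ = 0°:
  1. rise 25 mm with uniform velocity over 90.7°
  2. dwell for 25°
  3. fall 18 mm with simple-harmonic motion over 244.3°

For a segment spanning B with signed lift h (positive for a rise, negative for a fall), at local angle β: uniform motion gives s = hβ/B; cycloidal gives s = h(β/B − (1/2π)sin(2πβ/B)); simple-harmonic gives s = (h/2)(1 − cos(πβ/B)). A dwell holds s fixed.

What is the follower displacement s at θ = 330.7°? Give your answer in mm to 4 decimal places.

seg 1 [0°–90.7°] uniform, h=25: full span → s += 25 → s = 25.0000
seg 2 [90.7°–115.7°] dwell: s stays 25.0000
seg 3 [115.7°–360°] simple-harmonic, h=-18: θ=330.7° here. β=215, B=244.3. -18/2·(1 − cos(π·0.8801)) = -17.3687 → s = 7.6313

7.6313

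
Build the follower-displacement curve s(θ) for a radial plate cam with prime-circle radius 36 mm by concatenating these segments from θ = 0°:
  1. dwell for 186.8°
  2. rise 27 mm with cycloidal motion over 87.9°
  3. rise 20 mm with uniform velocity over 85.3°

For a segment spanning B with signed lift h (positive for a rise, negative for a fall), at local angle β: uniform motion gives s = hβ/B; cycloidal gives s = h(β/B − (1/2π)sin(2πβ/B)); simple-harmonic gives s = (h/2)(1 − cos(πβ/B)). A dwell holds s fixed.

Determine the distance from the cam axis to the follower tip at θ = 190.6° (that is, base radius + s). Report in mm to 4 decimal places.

seg 1 [0°–186.8°] dwell: s stays 0.0000
seg 2 [186.8°–274.7°] cycloidal, h=27: θ=190.6° here. β=3.8, B=87.9. 27·(0.0432 − sin(2π·0.0432)/(2π)) = 0.0143 → s = 0.0143
radial distance = base radius + s = 36 + 0.0143 = 36.0143

36.0143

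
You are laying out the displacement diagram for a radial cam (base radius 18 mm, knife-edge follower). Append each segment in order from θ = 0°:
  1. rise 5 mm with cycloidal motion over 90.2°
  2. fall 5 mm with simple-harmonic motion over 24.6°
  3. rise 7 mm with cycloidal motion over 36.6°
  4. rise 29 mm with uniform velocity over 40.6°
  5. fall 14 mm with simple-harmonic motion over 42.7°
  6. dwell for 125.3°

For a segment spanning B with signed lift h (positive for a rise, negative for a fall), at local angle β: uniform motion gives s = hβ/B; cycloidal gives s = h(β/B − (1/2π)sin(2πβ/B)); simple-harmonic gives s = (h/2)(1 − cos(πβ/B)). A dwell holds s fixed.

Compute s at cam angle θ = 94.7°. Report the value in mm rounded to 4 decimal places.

seg 1 [0°–90.2°] cycloidal, h=5: full span → s += 5 → s = 5.0000
seg 2 [90.2°–114.8°] simple-harmonic, h=-5: θ=94.7° here. β=4.5, B=24.6. -5/2·(1 − cos(π·0.1829)) = -0.4016 → s = 4.5984

4.5984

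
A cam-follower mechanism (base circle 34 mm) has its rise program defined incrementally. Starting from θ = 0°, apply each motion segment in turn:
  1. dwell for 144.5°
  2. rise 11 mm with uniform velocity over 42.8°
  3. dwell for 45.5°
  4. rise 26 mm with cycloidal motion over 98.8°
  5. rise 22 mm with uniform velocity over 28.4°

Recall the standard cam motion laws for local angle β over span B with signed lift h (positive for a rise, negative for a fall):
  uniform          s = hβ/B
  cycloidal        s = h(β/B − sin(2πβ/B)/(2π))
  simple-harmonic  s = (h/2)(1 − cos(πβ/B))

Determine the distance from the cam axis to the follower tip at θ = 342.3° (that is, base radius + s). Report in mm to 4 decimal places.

seg 1 [0°–144.5°] dwell: s stays 0.0000
seg 2 [144.5°–187.3°] uniform, h=11: full span → s += 11 → s = 11.0000
seg 3 [187.3°–232.8°] dwell: s stays 11.0000
seg 4 [232.8°–331.6°] cycloidal, h=26: full span → s += 26 → s = 37.0000
seg 5 [331.6°–360°] uniform, h=22: θ=342.3° here. β=10.7, B=28.4. 22·10.7/28.4 = 8.2887 → s = 45.2887
radial distance = base radius + s = 34 + 45.2887 = 79.2887

79.2887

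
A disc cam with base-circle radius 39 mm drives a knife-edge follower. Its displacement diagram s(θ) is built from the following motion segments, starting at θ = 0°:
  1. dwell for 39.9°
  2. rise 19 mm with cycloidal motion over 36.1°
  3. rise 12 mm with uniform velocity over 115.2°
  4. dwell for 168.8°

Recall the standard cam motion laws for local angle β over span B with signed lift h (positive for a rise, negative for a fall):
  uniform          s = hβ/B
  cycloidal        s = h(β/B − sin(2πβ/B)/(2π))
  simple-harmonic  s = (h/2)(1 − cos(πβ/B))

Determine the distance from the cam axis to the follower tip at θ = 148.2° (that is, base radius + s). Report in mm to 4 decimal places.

seg 1 [0°–39.9°] dwell: s stays 0.0000
seg 2 [39.9°–76°] cycloidal, h=19: full span → s += 19 → s = 19.0000
seg 3 [76°–191.2°] uniform, h=12: θ=148.2° here. β=72.2, B=115.2. 12·72.2/115.2 = 7.5208 → s = 26.5208
radial distance = base radius + s = 39 + 26.5208 = 65.5208

65.5208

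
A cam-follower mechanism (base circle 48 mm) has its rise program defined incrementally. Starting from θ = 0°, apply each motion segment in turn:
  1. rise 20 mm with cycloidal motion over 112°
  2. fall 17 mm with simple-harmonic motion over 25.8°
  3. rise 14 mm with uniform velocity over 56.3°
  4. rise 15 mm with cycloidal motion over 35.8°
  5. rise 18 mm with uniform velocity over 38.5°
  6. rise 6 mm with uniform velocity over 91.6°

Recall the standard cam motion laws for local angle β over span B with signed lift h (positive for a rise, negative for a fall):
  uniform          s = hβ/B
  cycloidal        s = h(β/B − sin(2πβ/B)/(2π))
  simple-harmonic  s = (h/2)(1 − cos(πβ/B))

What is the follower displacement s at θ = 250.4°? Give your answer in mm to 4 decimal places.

seg 1 [0°–112°] cycloidal, h=20: full span → s += 20 → s = 20.0000
seg 2 [112°–137.8°] simple-harmonic, h=-17: full span → s += -17 → s = 3.0000
seg 3 [137.8°–194.1°] uniform, h=14: full span → s += 14 → s = 17.0000
seg 4 [194.1°–229.9°] cycloidal, h=15: full span → s += 15 → s = 32.0000
seg 5 [229.9°–268.4°] uniform, h=18: θ=250.4° here. β=20.5, B=38.5. 18·20.5/38.5 = 9.5844 → s = 41.5844

41.5844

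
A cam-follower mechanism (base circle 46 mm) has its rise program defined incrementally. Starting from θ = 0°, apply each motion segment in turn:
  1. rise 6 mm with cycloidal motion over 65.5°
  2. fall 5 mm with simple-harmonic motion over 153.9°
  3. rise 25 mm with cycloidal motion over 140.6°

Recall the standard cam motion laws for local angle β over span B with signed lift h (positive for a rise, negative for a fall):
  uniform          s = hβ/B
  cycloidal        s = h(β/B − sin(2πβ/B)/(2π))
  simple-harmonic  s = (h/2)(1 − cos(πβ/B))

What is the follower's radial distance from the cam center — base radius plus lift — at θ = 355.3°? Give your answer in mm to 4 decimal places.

seg 1 [0°–65.5°] cycloidal, h=6: full span → s += 6 → s = 6.0000
seg 2 [65.5°–219.4°] simple-harmonic, h=-5: full span → s += -5 → s = 1.0000
seg 3 [219.4°–360°] cycloidal, h=25: θ=355.3° here. β=135.9, B=140.6. 25·(0.9666 − sin(2π·0.9666)/(2π)) = 24.9939 → s = 25.9939
radial distance = base radius + s = 46 + 25.9939 = 71.9939

71.9939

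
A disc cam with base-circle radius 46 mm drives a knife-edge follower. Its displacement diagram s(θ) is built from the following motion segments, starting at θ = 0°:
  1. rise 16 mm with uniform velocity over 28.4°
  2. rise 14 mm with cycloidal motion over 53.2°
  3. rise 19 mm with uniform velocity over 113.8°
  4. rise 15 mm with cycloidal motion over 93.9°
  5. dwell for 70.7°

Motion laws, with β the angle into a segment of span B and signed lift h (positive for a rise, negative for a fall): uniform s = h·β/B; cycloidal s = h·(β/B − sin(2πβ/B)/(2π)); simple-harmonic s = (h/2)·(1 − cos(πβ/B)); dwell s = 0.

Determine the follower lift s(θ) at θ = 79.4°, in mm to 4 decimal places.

seg 1 [0°–28.4°] uniform, h=16: full span → s += 16 → s = 16.0000
seg 2 [28.4°–81.6°] cycloidal, h=14: θ=79.4° here. β=51, B=53.2. 14·(0.9586 − sin(2π·0.9586)/(2π)) = 13.9935 → s = 29.9935

29.9935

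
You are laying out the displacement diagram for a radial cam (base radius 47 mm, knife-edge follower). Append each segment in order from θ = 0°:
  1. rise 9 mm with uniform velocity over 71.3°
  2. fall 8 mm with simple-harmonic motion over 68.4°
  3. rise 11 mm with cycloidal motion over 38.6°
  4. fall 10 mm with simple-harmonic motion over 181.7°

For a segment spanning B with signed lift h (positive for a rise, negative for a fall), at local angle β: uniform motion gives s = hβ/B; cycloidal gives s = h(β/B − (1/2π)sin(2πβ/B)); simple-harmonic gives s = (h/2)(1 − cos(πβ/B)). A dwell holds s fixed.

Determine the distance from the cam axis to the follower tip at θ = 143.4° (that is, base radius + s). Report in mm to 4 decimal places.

seg 1 [0°–71.3°] uniform, h=9: full span → s += 9 → s = 9.0000
seg 2 [71.3°–139.7°] simple-harmonic, h=-8: full span → s += -8 → s = 1.0000
seg 3 [139.7°–178.3°] cycloidal, h=11: θ=143.4° here. β=3.7, B=38.6. 11·(0.0959 − sin(2π·0.0959)/(2π)) = 0.0626 → s = 1.0626
radial distance = base radius + s = 47 + 1.0626 = 48.0626

48.0626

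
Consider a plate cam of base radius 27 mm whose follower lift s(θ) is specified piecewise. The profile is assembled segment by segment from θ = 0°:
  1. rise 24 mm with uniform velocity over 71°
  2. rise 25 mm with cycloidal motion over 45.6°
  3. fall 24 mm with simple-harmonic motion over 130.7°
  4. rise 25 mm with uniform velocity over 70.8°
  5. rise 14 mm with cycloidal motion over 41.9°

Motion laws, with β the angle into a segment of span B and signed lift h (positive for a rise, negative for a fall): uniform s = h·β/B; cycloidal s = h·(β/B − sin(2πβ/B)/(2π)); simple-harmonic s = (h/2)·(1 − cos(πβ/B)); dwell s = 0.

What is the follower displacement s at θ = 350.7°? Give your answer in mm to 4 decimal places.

seg 1 [0°–71°] uniform, h=24: full span → s += 24 → s = 24.0000
seg 2 [71°–116.6°] cycloidal, h=25: full span → s += 25 → s = 49.0000
seg 3 [116.6°–247.3°] simple-harmonic, h=-24: full span → s += -24 → s = 25.0000
seg 4 [247.3°–318.1°] uniform, h=25: full span → s += 25 → s = 50.0000
seg 5 [318.1°–360°] cycloidal, h=14: θ=350.7° here. β=32.6, B=41.9. 14·(0.7780 − sin(2π·0.7780)/(2π)) = 13.0863 → s = 63.0863

63.0863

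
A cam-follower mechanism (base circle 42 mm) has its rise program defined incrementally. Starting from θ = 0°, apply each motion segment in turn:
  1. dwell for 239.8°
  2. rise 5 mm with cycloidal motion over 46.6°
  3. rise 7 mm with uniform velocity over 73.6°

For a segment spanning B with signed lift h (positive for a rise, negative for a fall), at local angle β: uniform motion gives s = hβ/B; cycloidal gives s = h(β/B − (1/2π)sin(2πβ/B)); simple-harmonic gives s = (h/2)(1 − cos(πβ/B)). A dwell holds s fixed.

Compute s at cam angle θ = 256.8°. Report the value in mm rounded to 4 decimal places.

seg 1 [0°–239.8°] dwell: s stays 0.0000
seg 2 [239.8°–286.4°] cycloidal, h=5: θ=256.8° here. β=17, B=46.6. 5·(0.3648 − sin(2π·0.3648)/(2π)) = 1.2265 → s = 1.2265

1.2265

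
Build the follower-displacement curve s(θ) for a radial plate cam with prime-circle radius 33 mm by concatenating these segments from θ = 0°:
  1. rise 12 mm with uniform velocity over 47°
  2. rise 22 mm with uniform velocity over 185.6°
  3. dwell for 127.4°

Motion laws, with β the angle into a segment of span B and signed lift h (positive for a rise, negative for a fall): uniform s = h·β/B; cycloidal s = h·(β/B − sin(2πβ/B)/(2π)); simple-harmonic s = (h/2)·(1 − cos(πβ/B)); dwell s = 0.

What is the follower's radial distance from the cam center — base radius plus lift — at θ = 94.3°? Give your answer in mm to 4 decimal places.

seg 1 [0°–47°] uniform, h=12: full span → s += 12 → s = 12.0000
seg 2 [47°–232.6°] uniform, h=22: θ=94.3° here. β=47.3, B=185.6. 22·47.3/185.6 = 5.6067 → s = 17.6067
radial distance = base radius + s = 33 + 17.6067 = 50.6067

50.6067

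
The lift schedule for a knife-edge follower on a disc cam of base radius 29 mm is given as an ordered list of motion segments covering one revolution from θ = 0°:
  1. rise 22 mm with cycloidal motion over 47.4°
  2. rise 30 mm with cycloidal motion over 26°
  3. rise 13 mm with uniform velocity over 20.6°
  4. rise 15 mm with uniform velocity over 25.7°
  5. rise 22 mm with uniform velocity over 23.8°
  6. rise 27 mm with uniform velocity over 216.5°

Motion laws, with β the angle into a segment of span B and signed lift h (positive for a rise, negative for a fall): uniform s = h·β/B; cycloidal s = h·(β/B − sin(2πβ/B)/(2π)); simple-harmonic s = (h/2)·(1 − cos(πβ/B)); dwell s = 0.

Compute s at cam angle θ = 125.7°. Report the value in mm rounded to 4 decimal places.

seg 1 [0°–47.4°] cycloidal, h=22: full span → s += 22 → s = 22.0000
seg 2 [47.4°–73.4°] cycloidal, h=30: full span → s += 30 → s = 52.0000
seg 3 [73.4°–94°] uniform, h=13: full span → s += 13 → s = 65.0000
seg 4 [94°–119.7°] uniform, h=15: full span → s += 15 → s = 80.0000
seg 5 [119.7°–143.5°] uniform, h=22: θ=125.7° here. β=6, B=23.8. 22·6/23.8 = 5.5462 → s = 85.5462

85.5462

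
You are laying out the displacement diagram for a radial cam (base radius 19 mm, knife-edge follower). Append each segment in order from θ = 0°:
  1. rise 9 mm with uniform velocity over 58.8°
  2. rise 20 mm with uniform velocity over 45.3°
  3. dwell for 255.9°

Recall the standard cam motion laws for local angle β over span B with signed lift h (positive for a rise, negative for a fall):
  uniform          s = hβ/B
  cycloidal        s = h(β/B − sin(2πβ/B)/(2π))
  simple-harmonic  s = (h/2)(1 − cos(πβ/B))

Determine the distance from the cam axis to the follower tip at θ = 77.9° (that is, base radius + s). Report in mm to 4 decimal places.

seg 1 [0°–58.8°] uniform, h=9: full span → s += 9 → s = 9.0000
seg 2 [58.8°–104.1°] uniform, h=20: θ=77.9° here. β=19.1, B=45.3. 20·19.1/45.3 = 8.4327 → s = 17.4327
radial distance = base radius + s = 19 + 17.4327 = 36.4327

36.4327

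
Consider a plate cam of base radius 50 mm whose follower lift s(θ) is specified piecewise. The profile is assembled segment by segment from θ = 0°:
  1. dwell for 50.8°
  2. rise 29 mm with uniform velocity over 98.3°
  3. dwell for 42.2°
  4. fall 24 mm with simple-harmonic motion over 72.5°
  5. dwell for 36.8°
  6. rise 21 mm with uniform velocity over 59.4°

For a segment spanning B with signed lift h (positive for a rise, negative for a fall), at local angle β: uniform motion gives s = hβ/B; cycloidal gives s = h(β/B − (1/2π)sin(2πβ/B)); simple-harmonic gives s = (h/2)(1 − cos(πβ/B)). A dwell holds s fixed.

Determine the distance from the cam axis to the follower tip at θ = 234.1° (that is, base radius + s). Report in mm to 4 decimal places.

seg 1 [0°–50.8°] dwell: s stays 0.0000
seg 2 [50.8°–149.1°] uniform, h=29: full span → s += 29 → s = 29.0000
seg 3 [149.1°–191.3°] dwell: s stays 29.0000
seg 4 [191.3°–263.8°] simple-harmonic, h=-24: θ=234.1° here. β=42.8, B=72.5. -24/2·(1 − cos(π·0.5903)) = -15.3604 → s = 13.6396
radial distance = base radius + s = 50 + 13.6396 = 63.6396

63.6396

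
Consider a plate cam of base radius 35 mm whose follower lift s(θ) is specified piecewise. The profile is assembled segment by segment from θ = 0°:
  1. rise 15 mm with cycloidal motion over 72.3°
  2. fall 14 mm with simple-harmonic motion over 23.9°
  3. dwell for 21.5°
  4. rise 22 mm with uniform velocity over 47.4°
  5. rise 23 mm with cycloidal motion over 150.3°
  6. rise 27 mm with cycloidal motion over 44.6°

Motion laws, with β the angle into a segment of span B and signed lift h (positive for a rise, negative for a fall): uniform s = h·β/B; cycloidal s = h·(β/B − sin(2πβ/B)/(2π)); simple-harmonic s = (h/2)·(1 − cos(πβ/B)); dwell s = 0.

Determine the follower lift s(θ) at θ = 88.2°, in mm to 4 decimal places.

seg 1 [0°–72.3°] cycloidal, h=15: full span → s += 15 → s = 15.0000
seg 2 [72.3°–96.2°] simple-harmonic, h=-14: θ=88.2° here. β=15.9, B=23.9. -14/2·(1 − cos(π·0.6653)) = -10.4734 → s = 4.5266

4.5266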